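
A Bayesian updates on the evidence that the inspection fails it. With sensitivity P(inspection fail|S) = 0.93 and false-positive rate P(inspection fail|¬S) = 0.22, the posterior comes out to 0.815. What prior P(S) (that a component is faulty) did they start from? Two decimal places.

In odds form, posterior odds = prior odds × likelihood ratio, so prior odds = posterior odds ÷ LR.
Posterior odds = 0.815/(1−0.815) = 4.4054. LR = 0.93/0.22 = 4.2273.
Prior odds = 4.4054/4.2273 = 1.0421, so P(S) = 1.0421/(1+1.0421) ≈ 0.51.

P(S) = 0.51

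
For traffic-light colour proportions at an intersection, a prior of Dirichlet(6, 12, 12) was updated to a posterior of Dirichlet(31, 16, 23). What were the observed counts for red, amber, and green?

counts (25, 4, 11)

For a Dirichlet(α) prior with multinomial counts c, the posterior is Dirichlet(α + c) componentwise.
Counts are posterior − prior componentwise: 31−6=25, 16−12=4, 23−12=11.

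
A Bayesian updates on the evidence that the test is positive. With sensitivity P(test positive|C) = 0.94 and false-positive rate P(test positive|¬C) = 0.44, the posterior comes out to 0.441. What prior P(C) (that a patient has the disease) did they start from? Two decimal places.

P(C) = 0.27

In odds form, posterior odds = prior odds × likelihood ratio, so prior odds = posterior odds ÷ LR.
Posterior odds = 0.441/(1−0.441) = 0.7889. LR = 0.94/0.44 = 2.1364.
Prior odds = 0.7889/2.1364 = 0.3693, so P(C) = 0.3693/(1+0.3693) ≈ 0.27.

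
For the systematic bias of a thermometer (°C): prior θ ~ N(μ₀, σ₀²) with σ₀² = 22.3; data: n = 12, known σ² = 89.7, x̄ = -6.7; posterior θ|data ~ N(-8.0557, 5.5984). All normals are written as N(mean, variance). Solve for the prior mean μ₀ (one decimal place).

μ₀ = -12.1

The posterior mean is a precision-weighted average: μ_n = (τ₀μ₀ + τ_data·x̄)/(τ₀+τ_data), with τ₀=1/σ₀² and τ_data=n/σ².
Here τ₀ = 1/22.3 = 0.044843 and τ_data = 12/89.7 = 0.133779, so τ_n = 0.178622.
Rearranging for μ₀: μ₀ = (μ_n·τ_n − τ_data·x̄)/τ₀ = (-8.0557·0.178622 − 0.133779·-6.7) / 0.044843 = -0.542606/0.044843 ≈ -12.1.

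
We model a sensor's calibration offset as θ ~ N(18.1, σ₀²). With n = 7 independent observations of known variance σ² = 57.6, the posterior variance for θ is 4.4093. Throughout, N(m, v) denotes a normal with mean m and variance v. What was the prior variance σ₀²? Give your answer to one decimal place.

σ₀² = 9.5

Posterior precision equals prior precision plus data precision: 1/σ_n² = 1/σ₀² + n/σ².
So 1/σ₀² = 1/4.4093 − 7/57.6 = 0.226793 − 0.121528 = 0.105265.
Hence σ₀² = 1/0.105265 ≈ 9.5.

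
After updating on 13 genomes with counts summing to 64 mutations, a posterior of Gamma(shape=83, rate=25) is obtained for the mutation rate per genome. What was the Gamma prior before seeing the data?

Gamma(shape=19, rate=12)

A Gamma(α, β) prior (rate parametrization) on a Poisson rate with n observations summing to S gives posterior Gamma(α+S, β+n).
So α = 83 − 64 = 19 and β = 25 − 13 = 12.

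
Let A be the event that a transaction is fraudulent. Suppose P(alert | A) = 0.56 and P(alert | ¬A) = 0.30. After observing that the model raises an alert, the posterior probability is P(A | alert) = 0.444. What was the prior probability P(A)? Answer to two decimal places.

P(A) = 0.30

In odds form, posterior odds = prior odds × likelihood ratio, so prior odds = posterior odds ÷ LR.
Posterior odds = 0.444/(1−0.444) = 0.7986. LR = 0.56/0.30 = 1.8667.
Prior odds = 0.7986/1.8667 = 0.4278, so P(A) = 0.4278/(1+0.4278) ≈ 0.30.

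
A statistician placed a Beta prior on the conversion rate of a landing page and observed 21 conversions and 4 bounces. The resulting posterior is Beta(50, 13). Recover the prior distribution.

Beta(29, 9)

Under Beta–binomial conjugacy the posterior parameters are (α+s, β+f).
So α = 50 − 21 = 29 and β = 13 − 4 = 9.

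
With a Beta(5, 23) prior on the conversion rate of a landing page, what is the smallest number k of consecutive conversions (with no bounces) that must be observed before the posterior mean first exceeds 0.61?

After k conversions and 0 bounces the posterior is Beta(5+k, 23), with mean (5+k)/(5+23+k).
Set (5+k)/(28+k) > 0.61 and solve: k > (0.61·28 − 5)/(1 − 0.61) = 30.974.
The smallest integer exceeding 30.974 is 31, and checking k=31: (36)/(59) = 0.6102 > 0.61.

k = 31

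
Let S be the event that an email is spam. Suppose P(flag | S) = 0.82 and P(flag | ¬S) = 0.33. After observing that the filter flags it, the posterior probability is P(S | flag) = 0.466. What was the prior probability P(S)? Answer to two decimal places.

P(S) = 0.26

In odds form, posterior odds = prior odds × likelihood ratio, so prior odds = posterior odds ÷ LR.
Posterior odds = 0.466/(1−0.466) = 0.8727. LR = 0.82/0.33 = 2.4848.
Prior odds = 0.8727/2.4848 = 0.3512, so P(S) = 0.3512/(1+0.3512) ≈ 0.26.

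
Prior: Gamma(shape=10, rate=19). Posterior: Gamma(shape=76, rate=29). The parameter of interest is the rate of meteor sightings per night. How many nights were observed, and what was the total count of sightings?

A Gamma(α, β) prior (rate parametrization) on a Poisson rate with n observations summing to S gives posterior Gamma(α+S, β+n).
Matching: Σxᵢ = 76 − 10 = 66 and n = 29 − 19 = 10.

n = 10 nights with total 66 sightings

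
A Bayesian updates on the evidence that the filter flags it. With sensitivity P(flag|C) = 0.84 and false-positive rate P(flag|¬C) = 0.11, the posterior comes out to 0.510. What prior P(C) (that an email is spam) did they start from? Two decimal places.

Bayes' rule in odds form gives O(C|E) = O(C)·[P(E|C)/P(E|¬C)], hence O(C) = O(C|E)/LR.
Posterior odds = 0.510/(1−0.510) = 1.0408. LR = 0.84/0.11 = 7.6364.
Prior odds = 1.0408/7.6364 = 0.1363, so P(C) = 0.1363/(1+0.1363) ≈ 0.12.

P(C) = 0.12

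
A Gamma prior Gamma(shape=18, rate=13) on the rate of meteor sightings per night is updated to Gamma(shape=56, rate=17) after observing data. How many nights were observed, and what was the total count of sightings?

n = 4 nights with total 38 sightings

A Gamma(α, β) prior (rate parametrization) on a Poisson rate with n observations summing to S gives posterior Gamma(α+S, β+n).
Matching: Σxᵢ = 56 − 18 = 38 and n = 17 − 13 = 4.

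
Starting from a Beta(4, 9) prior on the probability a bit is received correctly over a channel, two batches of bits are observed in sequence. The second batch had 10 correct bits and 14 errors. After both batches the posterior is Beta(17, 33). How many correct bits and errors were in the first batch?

Sequential conjugate updates are equivalent to a single update on the pooled data, so total successes = posterior α − prior α and total failures = posterior β − prior β.
Total across both batches: 17−4=13 correct bits, 33−9=24 errors.
Subtract the second batch: 13−10=3 correct bits and 24−14=10 errors.

3 correct bits and 10 errors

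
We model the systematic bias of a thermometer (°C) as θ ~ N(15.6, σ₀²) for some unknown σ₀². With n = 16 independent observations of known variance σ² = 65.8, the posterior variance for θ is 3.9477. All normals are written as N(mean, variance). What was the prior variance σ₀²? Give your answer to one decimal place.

For the Normal–Normal model with known σ², precisions add: τ_n = τ₀ + n/σ².
So 1/σ₀² = 1/3.9477 − 16/65.8 = 0.253312 − 0.243161 = 0.010151.
Hence σ₀² = 1/0.010151 ≈ 98.5.

σ₀² = 98.5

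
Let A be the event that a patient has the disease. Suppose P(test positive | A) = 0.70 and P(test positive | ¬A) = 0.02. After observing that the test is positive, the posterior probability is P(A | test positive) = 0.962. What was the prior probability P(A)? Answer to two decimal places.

P(A) = 0.42

In odds form, posterior odds = prior odds × likelihood ratio, so prior odds = posterior odds ÷ LR.
Posterior odds = 0.962/(1−0.962) = 25.3158. LR = 0.70/0.02 = 35.0000.
Prior odds = 25.3158/35.0000 = 0.7233, so P(A) = 0.7233/(1+0.7233) ≈ 0.42.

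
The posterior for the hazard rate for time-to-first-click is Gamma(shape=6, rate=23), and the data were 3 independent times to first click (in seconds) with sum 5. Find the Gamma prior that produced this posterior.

Gamma–exponential conjugacy: posterior shape = α + n, posterior rate = β + Σtᵢ.
So α = 6 − 3 = 3 and β = 23 − 5 = 18.

Gamma(shape=3, rate=18)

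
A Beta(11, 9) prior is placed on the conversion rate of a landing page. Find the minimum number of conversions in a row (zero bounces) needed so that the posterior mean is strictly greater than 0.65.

k = 6

After k conversions and 0 bounces the posterior is Beta(11+k, 9), with mean (11+k)/(11+9+k).
Set (11+k)/(20+k) > 0.65 and solve: k > (0.65·20 − 11)/(1 − 0.65) = 5.714.
The smallest integer exceeding 5.714 is 6, and checking k=6: (17)/(26) = 0.6538 > 0.65.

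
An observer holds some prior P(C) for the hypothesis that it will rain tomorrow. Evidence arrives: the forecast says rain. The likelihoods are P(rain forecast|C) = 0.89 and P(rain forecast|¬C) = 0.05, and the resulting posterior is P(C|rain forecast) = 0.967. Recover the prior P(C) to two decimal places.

In odds form, posterior odds = prior odds × likelihood ratio, so prior odds = posterior odds ÷ LR.
Posterior odds = 0.967/(1−0.967) = 29.3030. LR = 0.89/0.05 = 17.8000.
Prior odds = 29.3030/17.8000 = 1.6462, so P(C) = 1.6462/(1+1.6462) ≈ 0.62.

P(C) = 0.62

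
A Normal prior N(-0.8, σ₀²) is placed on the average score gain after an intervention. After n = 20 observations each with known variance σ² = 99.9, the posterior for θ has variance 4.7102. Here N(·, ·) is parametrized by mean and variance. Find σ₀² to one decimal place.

σ₀² = 82.6

For the Normal–Normal model with known σ², precisions add: τ_n = τ₀ + n/σ².
So 1/σ₀² = 1/4.7102 − 20/99.9 = 0.212305 − 0.200200 = 0.012105.
Hence σ₀² = 1/0.012105 ≈ 82.6.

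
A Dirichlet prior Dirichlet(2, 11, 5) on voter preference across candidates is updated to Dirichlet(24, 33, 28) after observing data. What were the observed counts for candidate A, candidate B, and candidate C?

counts (22, 22, 23)

For a Dirichlet(α) prior with multinomial counts c, the posterior is Dirichlet(α + c) componentwise.
Counts are posterior − prior componentwise: 24−2=22, 33−11=22, 28−5=23.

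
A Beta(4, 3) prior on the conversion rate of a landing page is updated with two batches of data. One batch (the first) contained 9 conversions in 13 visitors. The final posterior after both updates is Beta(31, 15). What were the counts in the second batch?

18 conversions and 8 bounces

Because Beta–binomial updating is additive in the counts, the combined data contributed (α_post−α_prior, β_post−β_prior) successes and failures.
Total across both batches: 31−4=27 conversions, 15−3=12 bounces.
Subtract the first batch: 27−9=18 conversions and 12−4=8 bounces.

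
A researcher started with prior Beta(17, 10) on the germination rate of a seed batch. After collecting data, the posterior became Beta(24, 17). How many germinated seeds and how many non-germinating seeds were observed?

Beta is conjugate to the binomial likelihood: posterior = Beta(α+s, β+f).
So s = 24 − 17 = 7 and f = 17 − 10 = 7.

7 germinated seeds and 7 non-germinating seeds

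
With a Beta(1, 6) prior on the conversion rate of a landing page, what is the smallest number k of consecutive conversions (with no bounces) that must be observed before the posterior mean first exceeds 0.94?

After k conversions and 0 bounces the posterior is Beta(1+k, 6), with mean (1+k)/(1+6+k).
Set (1+k)/(7+k) > 0.94 and solve: k > (0.94·7 − 1)/(1 − 0.94) = 93.000.
The smallest integer exceeding 93.000 is 94, and checking k=94: (95)/(101) = 0.9406 > 0.94.

k = 94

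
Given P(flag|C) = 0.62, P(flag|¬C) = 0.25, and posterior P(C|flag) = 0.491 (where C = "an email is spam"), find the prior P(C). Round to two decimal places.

P(C) = 0.28

In odds form, posterior odds = prior odds × likelihood ratio, so prior odds = posterior odds ÷ LR.
Posterior odds = 0.491/(1−0.491) = 0.9646. LR = 0.62/0.25 = 2.4800.
Prior odds = 0.9646/2.4800 = 0.3890, so P(C) = 0.3890/(1+0.3890) ≈ 0.28.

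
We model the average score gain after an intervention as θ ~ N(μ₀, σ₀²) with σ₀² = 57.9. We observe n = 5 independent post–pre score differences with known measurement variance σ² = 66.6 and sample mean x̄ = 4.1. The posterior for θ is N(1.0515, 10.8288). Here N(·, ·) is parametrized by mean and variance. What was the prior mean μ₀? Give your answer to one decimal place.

The posterior mean is a precision-weighted average: μ_n = (τ₀μ₀ + τ_data·x̄)/(τ₀+τ_data), with τ₀=1/σ₀² and τ_data=n/σ².
Here τ₀ = 1/57.9 = 0.017271 and τ_data = 5/66.6 = 0.075075, so τ_n = 0.092346.
Rearranging for μ₀: μ₀ = (μ_n·τ_n − τ_data·x̄)/τ₀ = (1.0515·0.092346 − 0.075075·4.1) / 0.017271 = -0.210706/0.017271 ≈ -12.2.

μ₀ = -12.2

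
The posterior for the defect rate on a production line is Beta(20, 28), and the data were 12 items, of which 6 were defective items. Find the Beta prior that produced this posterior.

Beta is conjugate to the binomial likelihood: posterior = Beta(a+s, b+f).
So a = 20 − 6 = 14 and b = 28 − 6 = 22.

Beta(14, 22)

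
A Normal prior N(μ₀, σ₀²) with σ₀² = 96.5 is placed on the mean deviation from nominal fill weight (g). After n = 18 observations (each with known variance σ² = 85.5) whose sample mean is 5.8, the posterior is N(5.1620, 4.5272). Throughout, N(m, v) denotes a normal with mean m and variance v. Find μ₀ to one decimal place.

With known observation variance, the Normal–Normal posterior has precision τ_n = τ₀ + n/σ² and mean μ_n = (τ₀μ₀ + (n/σ²)x̄)/τ_n.
Here τ₀ = 1/96.5 = 0.010363 and τ_data = 18/85.5 = 0.210526, so τ_n = 0.220889.
Rearranging for μ₀: μ₀ = (μ_n·τ_n − τ_data·x̄)/τ₀ = (5.1620·0.220889 − 0.210526·5.8) / 0.010363 = -0.080822/0.010363 ≈ -7.8.

μ₀ = -7.8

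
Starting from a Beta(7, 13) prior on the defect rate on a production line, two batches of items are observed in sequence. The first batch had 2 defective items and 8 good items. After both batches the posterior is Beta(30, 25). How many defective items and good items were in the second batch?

Because Beta–binomial updating is additive in the counts, the combined data contributed (α_post−α_prior, β_post−β_prior) successes and failures.
Total across both batches: 30−7=23 defective items, 25−13=12 good items.
Subtract the first batch: 23−2=21 defective items and 12−8=4 good items.

21 defective items and 4 good items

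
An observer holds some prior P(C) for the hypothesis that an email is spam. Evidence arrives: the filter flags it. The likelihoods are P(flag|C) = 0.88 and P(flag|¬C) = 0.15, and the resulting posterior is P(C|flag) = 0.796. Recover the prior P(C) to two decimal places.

Bayes' rule in odds form gives O(C|E) = O(C)·[P(E|C)/P(E|¬C)], hence O(C) = O(C|E)/LR.
Posterior odds = 0.796/(1−0.796) = 3.9020. LR = 0.88/0.15 = 5.8667.
Prior odds = 3.9020/5.8667 = 0.6651, so P(C) = 0.6651/(1+0.6651) ≈ 0.40.

P(C) = 0.40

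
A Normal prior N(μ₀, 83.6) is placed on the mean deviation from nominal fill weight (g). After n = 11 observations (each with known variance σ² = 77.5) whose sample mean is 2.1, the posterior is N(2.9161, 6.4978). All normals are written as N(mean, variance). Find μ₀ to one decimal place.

With known observation variance, the Normal–Normal posterior has precision τ_n = τ₀ + n/σ² and mean μ_n = (τ₀μ₀ + (n/σ²)x̄)/τ_n.
Here τ₀ = 1/83.6 = 0.011962 and τ_data = 11/77.5 = 0.141935, so τ_n = 0.153897.
Rearranging for μ₀: μ₀ = (μ_n·τ_n − τ_data·x̄)/τ₀ = (2.9161·0.153897 − 0.141935·2.1) / 0.011962 = 0.150716/0.011962 ≈ 12.6.

μ₀ = 12.6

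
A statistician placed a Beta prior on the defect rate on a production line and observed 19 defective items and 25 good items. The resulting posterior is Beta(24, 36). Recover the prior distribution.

Beta(5, 11)

A Beta(α, β) prior with s successes and f failures in binomial data gives a Beta(α+s, β+f) posterior.
Subtract the data counts: 24−19=5, 36−25=11.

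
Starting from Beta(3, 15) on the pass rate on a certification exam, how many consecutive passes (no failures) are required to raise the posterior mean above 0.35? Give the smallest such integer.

After k passes and 0 failures the posterior is Beta(3+k, 15), with mean (3+k)/(3+15+k).
Set (3+k)/(18+k) > 0.35 and solve: k > (0.35·18 − 3)/(1 − 0.35) = 5.077.
The smallest integer exceeding 5.077 is 6.

k = 6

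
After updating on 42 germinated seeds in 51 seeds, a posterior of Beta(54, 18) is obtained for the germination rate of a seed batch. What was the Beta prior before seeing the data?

Beta(12, 9)

Under Beta–binomial conjugacy the posterior parameters are (α+s, β+f).
So α = 54 − 42 = 12 and β = 18 − 9 = 9.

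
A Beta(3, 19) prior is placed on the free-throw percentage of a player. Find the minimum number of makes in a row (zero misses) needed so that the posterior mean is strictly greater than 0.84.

After k makes and 0 misses the posterior is Beta(3+k, 19), with mean (3+k)/(3+19+k).
Set (3+k)/(22+k) > 0.84 and solve: k > (0.84·22 − 3)/(1 − 0.84) = 96.750.
The smallest integer exceeding 96.750 is 97, and checking k=97: (100)/(119) = 0.8403 > 0.84.

k = 97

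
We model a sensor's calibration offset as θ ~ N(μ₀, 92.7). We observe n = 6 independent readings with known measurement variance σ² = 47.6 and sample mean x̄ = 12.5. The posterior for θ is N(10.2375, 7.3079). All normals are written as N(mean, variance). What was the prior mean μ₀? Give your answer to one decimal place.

With known observation variance, the Normal–Normal posterior has precision τ_n = τ₀ + n/σ² and mean μ_n = (τ₀μ₀ + (n/σ²)x̄)/τ_n.
Here τ₀ = 1/92.7 = 0.010787 and τ_data = 6/47.6 = 0.126050, so τ_n = 0.136837.
Rearranging for μ₀: μ₀ = (μ_n·τ_n − τ_data·x̄)/τ₀ = (10.2375·0.136837 − 0.126050·12.5) / 0.010787 = -0.174756/0.010787 ≈ -16.2.

μ₀ = -16.2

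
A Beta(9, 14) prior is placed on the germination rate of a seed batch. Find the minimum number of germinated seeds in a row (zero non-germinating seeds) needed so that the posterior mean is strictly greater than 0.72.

k = 28

After k germinated seeds and 0 non-germinating seeds the posterior is Beta(9+k, 14), with mean (9+k)/(9+14+k).
Set (9+k)/(23+k) > 0.72 and solve: k > (0.72·23 − 9)/(1 − 0.72) = 27.000.
The smallest integer exceeding 27.000 is 28.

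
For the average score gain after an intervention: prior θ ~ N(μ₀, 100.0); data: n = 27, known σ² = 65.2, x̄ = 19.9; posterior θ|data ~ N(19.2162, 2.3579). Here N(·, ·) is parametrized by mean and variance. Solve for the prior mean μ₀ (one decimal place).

μ₀ = -9.1

With known observation variance, the Normal–Normal posterior has precision τ_n = τ₀ + n/σ² and mean μ_n = (τ₀μ₀ + (n/σ²)x̄)/τ_n.
Here τ₀ = 1/100.0 = 0.010000 and τ_data = 27/65.2 = 0.414110, so τ_n = 0.424110.
Rearranging for μ₀: μ₀ = (μ_n·τ_n − τ_data·x̄)/τ₀ = (19.2162·0.424110 − 0.414110·19.9) / 0.010000 = -0.091006/0.010000 ≈ -9.1.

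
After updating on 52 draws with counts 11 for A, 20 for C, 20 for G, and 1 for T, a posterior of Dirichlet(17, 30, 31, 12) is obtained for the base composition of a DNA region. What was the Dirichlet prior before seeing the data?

Dirichlet(6, 10, 11, 11)

For a Dirichlet(α) prior with multinomial counts c, the posterior is Dirichlet(α + c) componentwise.
Subtract each count from the matching posterior parameter: 17−11=6, 30−20=10, 31−20=11, 12−1=11.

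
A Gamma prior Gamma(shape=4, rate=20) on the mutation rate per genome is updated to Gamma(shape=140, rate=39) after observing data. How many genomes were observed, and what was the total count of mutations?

n = 19 genomes with total 136 mutations

A Gamma(α, β) prior (rate parametrization) on a Poisson rate with n observations summing to S gives posterior Gamma(α+S, β+n).
Matching: Σxᵢ = 140 − 4 = 136 and n = 39 − 20 = 19.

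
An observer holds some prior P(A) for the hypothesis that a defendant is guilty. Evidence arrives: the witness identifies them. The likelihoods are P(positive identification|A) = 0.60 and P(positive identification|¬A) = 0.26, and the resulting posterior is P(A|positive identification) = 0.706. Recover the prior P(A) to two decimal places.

In odds form, posterior odds = prior odds × likelihood ratio, so prior odds = posterior odds ÷ LR.
Posterior odds = 0.706/(1−0.706) = 2.4014. LR = 0.60/0.26 = 2.3077.
Prior odds = 2.4014/2.3077 = 1.0406, so P(A) = 1.0406/(1+1.0406) ≈ 0.51.

P(A) = 0.51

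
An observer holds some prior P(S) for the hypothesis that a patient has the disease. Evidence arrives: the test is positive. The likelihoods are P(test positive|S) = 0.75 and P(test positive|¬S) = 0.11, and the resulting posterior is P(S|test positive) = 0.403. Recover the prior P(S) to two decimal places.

P(S) = 0.09

In odds form, posterior odds = prior odds × likelihood ratio, so prior odds = posterior odds ÷ LR.
Posterior odds = 0.403/(1−0.403) = 0.6750. LR = 0.75/0.11 = 6.8182.
Prior odds = 0.6750/6.8182 = 0.0990, so P(S) = 0.0990/(1+0.0990) ≈ 0.09.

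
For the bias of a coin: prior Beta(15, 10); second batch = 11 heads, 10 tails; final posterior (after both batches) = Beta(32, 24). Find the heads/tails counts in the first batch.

6 heads and 4 tails

Because Beta–binomial updating is additive in the counts, the combined data contributed (α_post−α_prior, β_post−β_prior) successes and failures.
Total across both batches: 32−15=17 heads, 24−10=14 tails.
Subtract the second batch: 17−11=6 heads and 14−10=4 tails.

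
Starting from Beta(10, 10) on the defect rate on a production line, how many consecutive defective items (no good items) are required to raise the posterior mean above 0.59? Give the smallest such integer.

k = 5

After k defective items and 0 good items the posterior is Beta(10+k, 10), with mean (10+k)/(10+10+k).
Set (10+k)/(20+k) > 0.59 and solve: k > (0.59·20 − 10)/(1 − 0.59) = 4.390.
The smallest integer exceeding 4.390 is 5, and checking k=5: (15)/(25) = 0.6000 > 0.59.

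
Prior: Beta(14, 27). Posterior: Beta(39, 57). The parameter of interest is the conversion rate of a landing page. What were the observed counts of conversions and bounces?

Beta is conjugate to the binomial likelihood: posterior = Beta(a+s, b+f).
So s = 39 − 14 = 25 and f = 57 − 27 = 30.

25 conversions and 30 bounces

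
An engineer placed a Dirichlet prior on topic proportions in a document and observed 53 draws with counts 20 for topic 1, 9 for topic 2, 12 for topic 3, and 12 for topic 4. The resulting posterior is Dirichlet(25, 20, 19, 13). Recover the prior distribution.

For a Dirichlet(α) prior with multinomial counts c, the posterior is Dirichlet(α + c) componentwise.
Subtract each count from the matching posterior parameter: 25−20=5, 20−9=11, 19−12=7, 13−12=1.

Dirichlet(5, 11, 7, 1)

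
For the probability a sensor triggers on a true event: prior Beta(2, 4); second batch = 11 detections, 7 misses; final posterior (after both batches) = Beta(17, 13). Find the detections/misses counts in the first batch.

Sequential conjugate updates are equivalent to a single update on the pooled data, so total successes = posterior α − prior α and total failures = posterior β − prior β.
Total across both batches: 17−2=15 detections, 13−4=9 misses.
Subtract the second batch: 15−11=4 detections and 9−7=2 misses.

4 detections and 2 misses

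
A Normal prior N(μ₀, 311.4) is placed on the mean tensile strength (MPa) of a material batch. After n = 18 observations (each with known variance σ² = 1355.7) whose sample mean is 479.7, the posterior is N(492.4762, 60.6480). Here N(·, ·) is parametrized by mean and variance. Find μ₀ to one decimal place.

μ₀ = 545.3

The posterior mean is a precision-weighted average: μ_n = (τ₀μ₀ + τ_data·x̄)/(τ₀+τ_data), with τ₀=1/σ₀² and τ_data=n/σ².
Here τ₀ = 1/311.4 = 0.003211 and τ_data = 18/1355.7 = 0.013277, so τ_n = 0.016488.
Rearranging for μ₀: μ₀ = (μ_n·τ_n − τ_data·x̄)/τ₀ = (492.4762·0.016488 − 0.013277·479.7) / 0.003211 = 1.750971/0.003211 ≈ 545.3.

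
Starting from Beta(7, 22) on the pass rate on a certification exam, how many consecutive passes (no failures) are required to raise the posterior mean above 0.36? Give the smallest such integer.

k = 6

After k passes and 0 failures the posterior is Beta(7+k, 22), with mean (7+k)/(7+22+k).
Set (7+k)/(29+k) > 0.36 and solve: k > (0.36·29 − 7)/(1 − 0.36) = 5.375.
The smallest integer exceeding 5.375 is 6, and checking k=6: (13)/(35) = 0.3714 > 0.36.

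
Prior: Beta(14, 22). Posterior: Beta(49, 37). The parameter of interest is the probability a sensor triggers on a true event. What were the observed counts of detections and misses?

35 detections and 15 misses

Under Beta–binomial conjugacy the posterior parameters are (α+s, β+f).
Match parameters: s=49−14=35, f=37−22=15.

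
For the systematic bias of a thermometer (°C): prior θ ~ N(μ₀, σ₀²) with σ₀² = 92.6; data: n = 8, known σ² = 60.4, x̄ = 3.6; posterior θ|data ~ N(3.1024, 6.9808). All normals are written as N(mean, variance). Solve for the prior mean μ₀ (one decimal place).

μ₀ = -3.0

The posterior mean is a precision-weighted average: μ_n = (τ₀μ₀ + τ_data·x̄)/(τ₀+τ_data), with τ₀=1/σ₀² and τ_data=n/σ².
Here τ₀ = 1/92.6 = 0.010799 and τ_data = 8/60.4 = 0.132450, so τ_n = 0.143249.
Rearranging for μ₀: μ₀ = (μ_n·τ_n − τ_data·x̄)/τ₀ = (3.1024·0.143249 − 0.132450·3.6) / 0.010799 = -0.032404/0.010799 ≈ -3.0.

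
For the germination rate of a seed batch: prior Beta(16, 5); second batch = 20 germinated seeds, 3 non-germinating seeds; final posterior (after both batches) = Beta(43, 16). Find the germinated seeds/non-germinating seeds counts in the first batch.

7 germinated seeds and 8 non-germinating seeds

Sequential conjugate updates are equivalent to a single update on the pooled data, so total successes = posterior α − prior α and total failures = posterior β − prior β.
Total across both batches: 43−16=27 germinated seeds, 16−5=11 non-germinating seeds.
Subtract the second batch: 27−20=7 germinated seeds and 11−3=8 non-germinating seeds.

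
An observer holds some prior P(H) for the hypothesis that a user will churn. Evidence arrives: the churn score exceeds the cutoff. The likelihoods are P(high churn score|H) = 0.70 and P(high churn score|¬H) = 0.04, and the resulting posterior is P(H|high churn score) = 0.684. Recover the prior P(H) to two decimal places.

Bayes' rule in odds form gives O(H|E) = O(H)·[P(E|H)/P(E|¬H)], hence O(H) = O(H|E)/LR.
Posterior odds = 0.684/(1−0.684) = 2.1646. LR = 0.70/0.04 = 17.5000.
Prior odds = 2.1646/17.5000 = 0.1237, so P(H) = 0.1237/(1+0.1237) ≈ 0.11.

P(H) = 0.11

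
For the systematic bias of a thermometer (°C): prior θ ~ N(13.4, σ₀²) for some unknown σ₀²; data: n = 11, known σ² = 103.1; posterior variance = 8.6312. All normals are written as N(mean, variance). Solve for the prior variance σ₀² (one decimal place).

σ₀² = 109.1

For the Normal–Normal model with known σ², precisions add: τ_n = τ₀ + n/σ².
So 1/σ₀² = 1/8.6312 − 11/103.1 = 0.115859 − 0.106693 = 0.009166.
Hence σ₀² = 1/0.009166 ≈ 109.1.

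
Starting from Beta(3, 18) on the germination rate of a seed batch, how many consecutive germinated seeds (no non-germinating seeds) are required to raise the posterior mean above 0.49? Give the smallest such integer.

k = 15

After k germinated seeds and 0 non-germinating seeds the posterior is Beta(3+k, 18), with mean (3+k)/(3+18+k).
Set (3+k)/(21+k) > 0.49 and solve: k > (0.49·21 − 3)/(1 − 0.49) = 14.294.
The smallest integer exceeding 14.294 is 15.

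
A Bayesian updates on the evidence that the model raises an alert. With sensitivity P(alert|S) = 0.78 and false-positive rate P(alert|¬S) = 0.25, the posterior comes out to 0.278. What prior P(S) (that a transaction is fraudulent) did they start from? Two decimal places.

P(S) = 0.11

In odds form, posterior odds = prior odds × likelihood ratio, so prior odds = posterior odds ÷ LR.
Posterior odds = 0.278/(1−0.278) = 0.3850. LR = 0.78/0.25 = 3.1200.
Prior odds = 0.3850/3.1200 = 0.1234, so P(S) = 0.1234/(1+0.1234) ≈ 0.11.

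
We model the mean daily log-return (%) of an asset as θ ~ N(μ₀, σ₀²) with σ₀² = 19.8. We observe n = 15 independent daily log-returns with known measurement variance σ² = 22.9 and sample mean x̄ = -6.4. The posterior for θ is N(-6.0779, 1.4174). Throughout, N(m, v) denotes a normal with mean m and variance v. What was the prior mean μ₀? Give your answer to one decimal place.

With known observation variance, the Normal–Normal posterior has precision τ_n = τ₀ + n/σ² and mean μ_n = (τ₀μ₀ + (n/σ²)x̄)/τ_n.
Here τ₀ = 1/19.8 = 0.050505 and τ_data = 15/22.9 = 0.655022, so τ_n = 0.705527.
Rearranging for μ₀: μ₀ = (μ_n·τ_n − τ_data·x̄)/τ₀ = (-6.0779·0.705527 − 0.655022·-6.4) / 0.050505 = -0.095982/0.050505 ≈ -1.9.

μ₀ = -1.9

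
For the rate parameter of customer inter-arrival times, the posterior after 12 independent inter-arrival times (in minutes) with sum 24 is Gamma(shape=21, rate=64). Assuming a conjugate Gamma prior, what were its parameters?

Gamma(shape=9, rate=40)

Gamma–exponential conjugacy: posterior shape = α + n, posterior rate = β + Σtᵢ.
So α = 21 − 12 = 9 and β = 64 − 24 = 40.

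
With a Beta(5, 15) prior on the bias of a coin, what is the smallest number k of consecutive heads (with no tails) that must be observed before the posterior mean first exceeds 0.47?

k = 9

After k heads and 0 tails the posterior is Beta(5+k, 15), with mean (5+k)/(5+15+k).
Set (5+k)/(20+k) > 0.47 and solve: k > (0.47·20 − 5)/(1 − 0.47) = 8.302.
The smallest integer exceeding 8.302 is 9.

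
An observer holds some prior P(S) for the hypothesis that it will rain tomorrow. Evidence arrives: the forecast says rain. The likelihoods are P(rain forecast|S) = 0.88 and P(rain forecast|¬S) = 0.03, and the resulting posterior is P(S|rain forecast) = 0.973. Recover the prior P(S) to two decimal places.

Bayes' rule in odds form gives O(S|E) = O(S)·[P(E|S)/P(E|¬S)], hence O(S) = O(S|E)/LR.
Posterior odds = 0.973/(1−0.973) = 36.0370. LR = 0.88/0.03 = 29.3333.
Prior odds = 36.0370/29.3333 = 1.2285, so P(S) = 1.2285/(1+1.2285) ≈ 0.55.

P(S) = 0.55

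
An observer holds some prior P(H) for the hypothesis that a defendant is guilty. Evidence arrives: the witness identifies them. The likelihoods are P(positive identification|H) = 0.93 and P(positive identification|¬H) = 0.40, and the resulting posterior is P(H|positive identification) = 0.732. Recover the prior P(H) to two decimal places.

P(H) = 0.54

In odds form, posterior odds = prior odds × likelihood ratio, so prior odds = posterior odds ÷ LR.
Posterior odds = 0.732/(1−0.732) = 2.7313. LR = 0.93/0.40 = 2.3250.
Prior odds = 2.7313/2.3250 = 1.1748, so P(H) = 1.1748/(1+1.1748) ≈ 0.54.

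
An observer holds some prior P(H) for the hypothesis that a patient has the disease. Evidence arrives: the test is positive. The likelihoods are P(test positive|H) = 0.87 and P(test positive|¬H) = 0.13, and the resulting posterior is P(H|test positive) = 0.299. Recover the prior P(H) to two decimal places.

P(H) = 0.06

In odds form, posterior odds = prior odds × likelihood ratio, so prior odds = posterior odds ÷ LR.
Posterior odds = 0.299/(1−0.299) = 0.4265. LR = 0.87/0.13 = 6.6923.
Prior odds = 0.4265/6.6923 = 0.0637, so P(H) = 0.0637/(1+0.0637) ≈ 0.06.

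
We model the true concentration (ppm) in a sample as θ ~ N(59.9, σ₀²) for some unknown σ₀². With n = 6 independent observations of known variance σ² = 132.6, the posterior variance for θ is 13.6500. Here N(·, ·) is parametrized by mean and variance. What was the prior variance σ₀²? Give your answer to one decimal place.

For the Normal–Normal model with known σ², precisions add: τ_n = τ₀ + n/σ².
So 1/σ₀² = 1/13.6500 − 6/132.6 = 0.073260 − 0.045249 = 0.028011.
Hence σ₀² = 1/0.028011 ≈ 35.7.

σ₀² = 35.7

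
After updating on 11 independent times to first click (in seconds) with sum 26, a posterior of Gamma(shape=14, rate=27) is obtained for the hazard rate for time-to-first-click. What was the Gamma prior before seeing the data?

For an exponential likelihood with a Gamma(α, β) prior on the rate, n observations with total T give posterior Gamma(α+n, β+T).
So α = 14 − 11 = 3 and β = 27 − 26 = 1.

Gamma(shape=3, rate=1)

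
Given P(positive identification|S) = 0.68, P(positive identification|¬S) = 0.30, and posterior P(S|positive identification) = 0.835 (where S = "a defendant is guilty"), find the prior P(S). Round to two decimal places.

In odds form, posterior odds = prior odds × likelihood ratio, so prior odds = posterior odds ÷ LR.
Posterior odds = 0.835/(1−0.835) = 5.0606. LR = 0.68/0.30 = 2.2667.
Prior odds = 5.0606/2.2667 = 2.2326, so P(S) = 2.2326/(1+2.2326) ≈ 0.69.

P(S) = 0.69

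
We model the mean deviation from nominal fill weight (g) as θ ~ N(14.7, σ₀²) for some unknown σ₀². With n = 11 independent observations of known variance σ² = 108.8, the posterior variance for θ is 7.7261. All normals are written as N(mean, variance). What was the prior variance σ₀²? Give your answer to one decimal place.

σ₀² = 35.3

Posterior precision equals prior precision plus data precision: 1/σ_n² = 1/σ₀² + n/σ².
So 1/σ₀² = 1/7.7261 − 11/108.8 = 0.129431 − 0.101103 = 0.028328.
Hence σ₀² = 1/0.028328 ≈ 35.3.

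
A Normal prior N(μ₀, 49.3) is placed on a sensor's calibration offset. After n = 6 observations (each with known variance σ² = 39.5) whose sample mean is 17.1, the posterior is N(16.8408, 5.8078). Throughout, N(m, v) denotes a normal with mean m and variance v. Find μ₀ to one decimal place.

With known observation variance, the Normal–Normal posterior has precision τ_n = τ₀ + n/σ² and mean μ_n = (τ₀μ₀ + (n/σ²)x̄)/τ_n.
Here τ₀ = 1/49.3 = 0.020284 and τ_data = 6/39.5 = 0.151899, so τ_n = 0.172183.
Rearranging for μ₀: μ₀ = (μ_n·τ_n − τ_data·x̄)/τ₀ = (16.8408·0.172183 − 0.151899·17.1) / 0.020284 = 0.302227/0.020284 ≈ 14.9.

μ₀ = 14.9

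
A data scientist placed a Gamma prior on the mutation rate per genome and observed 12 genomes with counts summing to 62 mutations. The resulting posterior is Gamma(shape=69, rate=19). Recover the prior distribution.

Gamma(shape=7, rate=7)

A Gamma(α, β) prior (rate parametrization) on a Poisson rate with n observations summing to S gives posterior Gamma(α+S, β+n).
So α = 69 − 62 = 7 and β = 19 − 12 = 7.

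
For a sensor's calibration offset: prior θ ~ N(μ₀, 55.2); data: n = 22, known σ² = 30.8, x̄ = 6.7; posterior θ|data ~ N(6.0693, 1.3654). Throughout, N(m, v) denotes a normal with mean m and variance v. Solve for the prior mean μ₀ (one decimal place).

The posterior mean is a precision-weighted average: μ_n = (τ₀μ₀ + τ_data·x̄)/(τ₀+τ_data), with τ₀=1/σ₀² and τ_data=n/σ².
Here τ₀ = 1/55.2 = 0.018116 and τ_data = 22/30.8 = 0.714286, so τ_n = 0.732402.
Rearranging for μ₀: μ₀ = (μ_n·τ_n − τ_data·x̄)/τ₀ = (6.0693·0.732402 − 0.714286·6.7) / 0.018116 = -0.340549/0.018116 ≈ -18.8.

μ₀ = -18.8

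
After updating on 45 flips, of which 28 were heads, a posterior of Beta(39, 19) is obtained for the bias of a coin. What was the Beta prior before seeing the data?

Beta(11, 2)

Beta is conjugate to the binomial likelihood: posterior = Beta(a+s, b+f).
So a = 39 − 28 = 11 and b = 19 − 17 = 2.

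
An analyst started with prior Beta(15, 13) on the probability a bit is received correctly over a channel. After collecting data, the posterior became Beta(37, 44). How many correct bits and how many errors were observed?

Beta is conjugate to the binomial likelihood: posterior = Beta(a+s, b+f).
So s = 37 − 15 = 22 and f = 44 − 13 = 31.

22 correct bits and 31 errors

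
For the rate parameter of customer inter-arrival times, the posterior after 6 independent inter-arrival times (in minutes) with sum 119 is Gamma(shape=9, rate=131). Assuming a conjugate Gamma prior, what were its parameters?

For an exponential likelihood with a Gamma(α, β) prior on the rate, n observations with total T give posterior Gamma(α+n, β+T).
So α = 9 − 6 = 3 and β = 131 − 119 = 12.

Gamma(shape=3, rate=12)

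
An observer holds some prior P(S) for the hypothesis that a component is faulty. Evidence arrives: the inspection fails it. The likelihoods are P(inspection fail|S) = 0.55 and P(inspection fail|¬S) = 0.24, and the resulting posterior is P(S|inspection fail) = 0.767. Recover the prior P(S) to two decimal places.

P(S) = 0.59

Bayes' rule in odds form gives O(S|E) = O(S)·[P(E|S)/P(E|¬S)], hence O(S) = O(S|E)/LR.
Posterior odds = 0.767/(1−0.767) = 3.2918. LR = 0.55/0.24 = 2.2917.
Prior odds = 3.2918/2.2917 = 1.4364, so P(S) = 1.4364/(1+1.4364) ≈ 0.59.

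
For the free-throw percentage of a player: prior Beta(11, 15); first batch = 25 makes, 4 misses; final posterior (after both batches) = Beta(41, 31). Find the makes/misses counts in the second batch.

Sequential conjugate updates are equivalent to a single update on the pooled data, so total successes = posterior α − prior α and total failures = posterior β − prior β.
Total across both batches: 41−11=30 makes, 31−15=16 misses.
Subtract the first batch: 30−25=5 makes and 16−4=12 misses.

5 makes and 12 misses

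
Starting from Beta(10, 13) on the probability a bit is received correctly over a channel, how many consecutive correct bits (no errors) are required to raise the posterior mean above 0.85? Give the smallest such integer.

After k correct bits and 0 errors the posterior is Beta(10+k, 13), with mean (10+k)/(10+13+k).
Set (10+k)/(23+k) > 0.85 and solve: k > (0.85·23 − 10)/(1 − 0.85) = 63.667.
The smallest integer exceeding 63.667 is 64.

k = 64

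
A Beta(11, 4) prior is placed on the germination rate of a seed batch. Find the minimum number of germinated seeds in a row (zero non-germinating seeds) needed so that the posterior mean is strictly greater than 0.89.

k = 22

After k germinated seeds and 0 non-germinating seeds the posterior is Beta(11+k, 4), with mean (11+k)/(11+4+k).
Set (11+k)/(15+k) > 0.89 and solve: k > (0.89·15 − 11)/(1 − 0.89) = 21.364.
The smallest integer exceeding 21.364 is 22, and checking k=22: (33)/(37) = 0.8919 > 0.89.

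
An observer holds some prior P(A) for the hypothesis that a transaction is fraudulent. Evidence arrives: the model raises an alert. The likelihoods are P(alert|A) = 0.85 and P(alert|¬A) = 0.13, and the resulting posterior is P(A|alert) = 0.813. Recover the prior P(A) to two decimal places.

P(A) = 0.40

Bayes' rule in odds form gives O(A|E) = O(A)·[P(E|A)/P(E|¬A)], hence O(A) = O(A|E)/LR.
Posterior odds = 0.813/(1−0.813) = 4.3476. LR = 0.85/0.13 = 6.5385.
Prior odds = 4.3476/6.5385 = 0.6649, so P(A) = 0.6649/(1+0.6649) ≈ 0.40.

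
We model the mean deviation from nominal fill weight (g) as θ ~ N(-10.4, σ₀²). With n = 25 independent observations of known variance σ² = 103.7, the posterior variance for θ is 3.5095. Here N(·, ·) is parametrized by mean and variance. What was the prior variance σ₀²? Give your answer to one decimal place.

Posterior precision equals prior precision plus data precision: 1/σ_n² = 1/σ₀² + n/σ².
So 1/σ₀² = 1/3.5095 − 25/103.7 = 0.284941 − 0.241080 = 0.043861.
Hence σ₀² = 1/0.043861 ≈ 22.8.

σ₀² = 22.8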